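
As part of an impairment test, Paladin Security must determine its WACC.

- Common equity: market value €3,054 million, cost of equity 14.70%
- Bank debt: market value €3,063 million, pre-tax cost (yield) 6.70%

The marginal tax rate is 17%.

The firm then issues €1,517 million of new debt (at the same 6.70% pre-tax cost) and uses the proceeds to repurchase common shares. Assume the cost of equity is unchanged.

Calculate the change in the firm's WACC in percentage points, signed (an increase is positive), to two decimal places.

-2.27 pp

Current WACC:
Total capital V = 3054 + 3063 = 6117.
Equity: weight = 3054/6117 = 0.4993; cost = 14.7%.
Bank debt: weight = 3063/6117 = 0.5007; after-tax cost = 6.7% × (1 − 17%) = 5.5610%.
WACC = 0.4993 × 14.7000% + 0.5007 × 5.5610% = 10.1238%.
After the change:
Total capital V = 1537 + 4580 = 6117.
Equity: weight = 1537/6117 = 0.2513; cost = 14.7%.
Bank debt: weight = 4580/6117 = 0.7487; after-tax cost = 6.7% × (1 − 17%) = 5.5610%.
WACC = 0.2513 × 14.7000% + 0.7487 × 5.5610% = 7.8573%.
Change in WACC = 7.8573% − 10.1238% = -2.2664 pp.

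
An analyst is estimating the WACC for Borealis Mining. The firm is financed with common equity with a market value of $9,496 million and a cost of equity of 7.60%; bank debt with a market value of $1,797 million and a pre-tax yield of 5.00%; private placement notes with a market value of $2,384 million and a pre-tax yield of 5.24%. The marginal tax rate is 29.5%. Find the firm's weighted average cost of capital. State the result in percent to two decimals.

Total capital V = 9496 + 1797 + 2384 = 13677.
Equity: weight = 9496/13677 = 0.6943; cost = 7.6%.
Bank debt: weight = 1797/13677 = 0.1314; after-tax cost = 5% × (1 − 29.5%) = 3.5250%.
Private placement notes: weight = 2384/13677 = 0.1743; after-tax cost = 5.24% × (1 − 29.5%) = 3.6942%.
WACC = 0.6943 × 7.6000% + 0.1314 × 3.5250% + 0.1743 × 3.6942% = 6.3838%.

6.38%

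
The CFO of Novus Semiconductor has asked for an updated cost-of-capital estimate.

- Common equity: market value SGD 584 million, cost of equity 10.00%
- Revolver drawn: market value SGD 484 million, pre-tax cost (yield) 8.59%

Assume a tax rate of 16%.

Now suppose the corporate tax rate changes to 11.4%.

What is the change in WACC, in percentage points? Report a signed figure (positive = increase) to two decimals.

Current WACC:
Total capital V = 584 + 484 = 1068.
Equity: weight = 584/1068 = 0.5468; cost = 10%.
Revolver drawn: weight = 484/1068 = 0.4532; after-tax cost = 8.59% × (1 − 16%) = 7.2156%.
WACC = 0.5468 × 10.0000% + 0.4532 × 7.2156% = 8.7382%.
After the change:
Total capital V = 584 + 484 = 1068.
Equity: weight = 584/1068 = 0.5468; cost = 10%.
Revolver drawn: weight = 484/1068 = 0.4532; after-tax cost = 8.59% × (1 − 11.4%) = 7.6107%.
WACC = 0.5468 × 10.0000% + 0.4532 × 7.6107% = 8.9172%.
Change in WACC = 8.9172% − 8.7382% = 0.1791 pp.

+0.18 pp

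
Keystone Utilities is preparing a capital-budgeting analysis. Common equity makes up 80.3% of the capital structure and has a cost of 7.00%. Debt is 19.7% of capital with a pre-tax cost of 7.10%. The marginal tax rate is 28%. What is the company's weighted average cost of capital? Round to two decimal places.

After-tax cost of debt = 7.1% × (1 − 28%) = 5.1120%.
WACC = 0.803 × 7.0000% + 0.197 × 5.1120% = 6.6281%.

6.63%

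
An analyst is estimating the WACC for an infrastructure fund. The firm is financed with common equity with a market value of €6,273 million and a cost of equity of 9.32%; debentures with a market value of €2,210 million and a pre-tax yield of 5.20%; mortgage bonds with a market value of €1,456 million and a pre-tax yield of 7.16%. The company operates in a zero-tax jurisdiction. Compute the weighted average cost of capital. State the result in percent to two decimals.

8.09%

Total capital V = 6273 + 2210 + 1456 = 9939.
Equity: weight = 6273/9939 = 0.6312; cost = 9.32%.
Debentures: weight = 2210/9939 = 0.2224; after-tax cost = 5.2% × (1 − 0%) = 5.2000%.
Mortgage bonds: weight = 1456/9939 = 0.1465; after-tax cost = 7.16% × (1 − 0%) = 7.1600%.
WACC = 0.6312 × 9.3200% + 0.2224 × 5.2000% + 0.1465 × 7.1600% = 8.0875%.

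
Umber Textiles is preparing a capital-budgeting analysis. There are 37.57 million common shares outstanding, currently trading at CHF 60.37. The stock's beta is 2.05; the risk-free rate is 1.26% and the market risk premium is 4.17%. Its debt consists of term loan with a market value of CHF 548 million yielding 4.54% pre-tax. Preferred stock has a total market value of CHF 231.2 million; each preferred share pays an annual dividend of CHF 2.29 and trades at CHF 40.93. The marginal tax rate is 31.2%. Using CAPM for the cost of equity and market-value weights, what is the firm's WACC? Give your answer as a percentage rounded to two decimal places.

8.29%

Cost of equity via CAPM: Re = 1.26% + 2.05 × 4.17% = 9.8085%.
Cost of preferred: Rp = 2.29 / 40.93 = 5.5949%.
Market value of equity E = 60.37 × 37.57m = 2268.1009m.
Total capital V = 2268.1009 + 231.2 + 548 = 3047.3009.
Equity: weight = 2268.1009/3047.3009 = 0.7443; cost = 9.8085%.
Preferred: weight = 231.2/3047.3009 = 0.0759; cost = 5.5949%.
Term loan: weight = 548/3047.3009 = 0.1798; after-tax cost = 4.54% × (1 − 31.2%) = 3.1235%.
WACC = 0.7443 × 9.8085% + 0.0759 × 5.5949% + 0.1798 × 3.1235% = 8.2866%.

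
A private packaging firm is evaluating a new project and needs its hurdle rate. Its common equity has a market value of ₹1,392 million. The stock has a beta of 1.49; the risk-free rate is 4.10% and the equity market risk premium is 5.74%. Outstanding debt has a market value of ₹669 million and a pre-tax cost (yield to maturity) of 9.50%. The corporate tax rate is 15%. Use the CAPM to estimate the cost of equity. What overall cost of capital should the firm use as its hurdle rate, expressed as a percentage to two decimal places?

Cost of equity via CAPM: Re = 4.1% + 1.49 × 5.74% = 12.6526%.
Total capital V = 1392 + 669 = 2061.
Equity: weight = 1392/2061 = 0.6754; cost = 12.6526%.
Debt: weight = 669/2061 = 0.3246; after-tax cost = 9.5% × (1 − 15%) = 8.0750%.
WACC = 0.6754 × 12.6526% + 0.3246 × 8.0750% = 11.1667%.

11.17%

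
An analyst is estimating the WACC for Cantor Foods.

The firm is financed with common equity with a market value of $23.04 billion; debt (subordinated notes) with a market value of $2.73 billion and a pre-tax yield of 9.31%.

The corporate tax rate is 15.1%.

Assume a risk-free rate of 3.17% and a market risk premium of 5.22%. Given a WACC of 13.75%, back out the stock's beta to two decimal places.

2.16

Total capital V = 23.04 + 2.73 = 25.77.
Equity weight = 23.04/25.77 = 0.8941.
Subordinated notes weight = 2.73/25.77 = 0.1059.
Debt contribution = 0.1059 × 9.31% × (1 − 15.1%) = 0.8373%.
Required equity contribution = 13.75% − 0.8373% = 12.9127%  ⇒  Re = 14.4427%.
CAPM: 14.4427% = 3.17% + β × 5.22%  ⇒  β = 2.1595.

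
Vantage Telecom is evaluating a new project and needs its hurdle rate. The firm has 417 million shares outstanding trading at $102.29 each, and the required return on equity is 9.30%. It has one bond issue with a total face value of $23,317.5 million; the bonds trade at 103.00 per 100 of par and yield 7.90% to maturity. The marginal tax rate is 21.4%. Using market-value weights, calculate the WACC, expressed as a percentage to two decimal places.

Market value of equity E = 102.29 × 417m = 42654.93m. Market value of debt D = 23317.5m × 103.0/100 = 24017.025m.
Total capital V = 42654.93 + 24017.025 = 66671.955.
Equity: weight = 42654.93/66671.955 = 0.6398; cost = 9.3%.
Bonds outstanding: weight = 24017.025/66671.955 = 0.3602; after-tax cost = 7.9% × (1 − 21.4%) = 6.2094%.
WACC = 0.6398 × 9.3000% + 0.3602 × 6.2094% = 8.1867%.

8.19%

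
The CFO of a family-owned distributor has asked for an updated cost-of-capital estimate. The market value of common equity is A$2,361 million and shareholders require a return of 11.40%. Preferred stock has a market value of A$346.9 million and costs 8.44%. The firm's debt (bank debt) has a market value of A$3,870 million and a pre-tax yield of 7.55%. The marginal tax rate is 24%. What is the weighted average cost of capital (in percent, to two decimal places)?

Total capital V = 2361 + 346.9 + 3870 = 6577.9.
Equity: weight = 2361/6577.9 = 0.3589; cost = 11.4%.
Preferred: weight = 346.9/6577.9 = 0.0527; cost = 8.44%.
Bank debt: weight = 3870/6577.9 = 0.5883; after-tax cost = 7.55% × (1 − 24%) = 5.7380%.
WACC = 0.3589 × 11.4000% + 0.0527 × 8.4400% + 0.5883 × 5.7380% = 7.9128%.

7.91%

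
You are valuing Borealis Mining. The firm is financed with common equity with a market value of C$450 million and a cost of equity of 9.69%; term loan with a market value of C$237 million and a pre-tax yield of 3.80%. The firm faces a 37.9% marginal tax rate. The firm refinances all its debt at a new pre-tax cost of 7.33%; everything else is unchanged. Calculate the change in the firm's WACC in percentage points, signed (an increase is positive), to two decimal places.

+0.76 pp

Current WACC:
Total capital V = 450 + 237 = 687.
Equity: weight = 450/687 = 0.6550; cost = 9.69%.
Term loan: weight = 237/687 = 0.3450; after-tax cost = 3.8% × (1 − 37.9%) = 2.3598%.
WACC = 0.6550 × 9.6900% + 0.3450 × 2.3598% = 7.1612%.
After the change:
Total capital V = 450 + 237 = 687.
Equity: weight = 450/687 = 0.6550; cost = 9.69%.
Term loan: weight = 237/687 = 0.3450; after-tax cost = 7.33% × (1 − 37.9%) = 4.5519%.
WACC = 0.6550 × 9.6900% + 0.3450 × 4.5519% = 7.9175%.
Change in WACC = 7.9175% − 7.1612% = 0.7562 pp.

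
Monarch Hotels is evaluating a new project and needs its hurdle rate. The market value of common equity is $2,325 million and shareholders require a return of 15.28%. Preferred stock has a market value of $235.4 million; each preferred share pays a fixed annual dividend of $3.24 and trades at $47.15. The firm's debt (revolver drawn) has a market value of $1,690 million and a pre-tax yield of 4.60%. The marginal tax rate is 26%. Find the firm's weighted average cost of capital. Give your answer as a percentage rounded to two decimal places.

10.09%

Cost of preferred: Rp = 3.24 / 47.15 = 6.8717%.
Total capital V = 2325 + 235.4 + 1690 = 4250.4.
Equity: weight = 2325/4250.4 = 0.5470; cost = 15.28%.
Preferred: weight = 235.4/4250.4 = 0.0554; cost = 6.8717%.
Revolver drawn: weight = 1690/4250.4 = 0.3976; after-tax cost = 4.6% × (1 − 26%) = 3.4040%.
WACC = 0.5470 × 15.2800% + 0.0554 × 6.8717% + 0.3976 × 3.4040% = 10.0923%.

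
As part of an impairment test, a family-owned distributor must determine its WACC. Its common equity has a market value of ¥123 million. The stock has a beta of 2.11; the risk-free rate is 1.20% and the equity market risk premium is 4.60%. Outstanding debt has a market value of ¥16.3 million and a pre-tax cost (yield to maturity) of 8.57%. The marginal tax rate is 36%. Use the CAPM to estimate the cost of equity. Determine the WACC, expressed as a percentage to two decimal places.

10.27%

Cost of equity via CAPM: Re = 1.2% + 2.11 × 4.6% = 10.9060%.
Total capital V = 123 + 16.3 = 139.3.
Equity: weight = 123/139.3 = 0.8830; cost = 10.906%.
Debt: weight = 16.3/139.3 = 0.1170; after-tax cost = 8.57% × (1 − 36%) = 5.4848%.
WACC = 0.8830 × 10.9060% + 0.1170 × 5.4848% = 10.2716%.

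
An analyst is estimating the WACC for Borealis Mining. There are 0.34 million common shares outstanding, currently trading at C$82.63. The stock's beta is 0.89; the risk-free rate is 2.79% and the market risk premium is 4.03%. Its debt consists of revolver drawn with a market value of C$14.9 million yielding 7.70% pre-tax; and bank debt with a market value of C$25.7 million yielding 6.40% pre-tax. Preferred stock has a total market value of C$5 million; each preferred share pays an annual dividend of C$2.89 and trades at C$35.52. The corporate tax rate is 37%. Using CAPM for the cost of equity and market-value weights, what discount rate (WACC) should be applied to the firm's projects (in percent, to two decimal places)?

Cost of equity via CAPM: Re = 2.79% + 0.89 × 4.03% = 6.3767%.
Cost of preferred: Rp = 2.89 / 35.52 = 8.1363%.
Market value of equity E = 82.63 × 0.34m = 28.0942m.
Total capital V = 28.0942 + 5 + 14.9 + 25.7 = 73.6942.
Equity: weight = 28.0942/73.6942 = 0.3812; cost = 6.3767%.
Preferred: weight = 5/73.6942 = 0.0678; cost = 8.1363%.
Revolver drawn: weight = 14.9/73.6942 = 0.2022; after-tax cost = 7.7% × (1 − 37%) = 4.8510%.
Bank debt: weight = 25.7/73.6942 = 0.3487; after-tax cost = 6.4% × (1 − 37%) = 4.0320%.
WACC = 0.3812 × 6.3767% + 0.0678 × 8.1363% + 0.2022 × 4.8510% + 0.3487 × 4.0320% = 5.3699%.

5.37%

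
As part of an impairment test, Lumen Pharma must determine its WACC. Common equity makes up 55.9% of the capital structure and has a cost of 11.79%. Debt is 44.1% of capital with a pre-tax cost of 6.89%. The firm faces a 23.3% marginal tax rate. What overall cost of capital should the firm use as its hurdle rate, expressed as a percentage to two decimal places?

8.92%

After-tax cost of debt = 6.89% × (1 − 23.3%) = 5.2846%.
WACC = 0.559 × 11.7900% + 0.441 × 5.2846% = 8.9211%.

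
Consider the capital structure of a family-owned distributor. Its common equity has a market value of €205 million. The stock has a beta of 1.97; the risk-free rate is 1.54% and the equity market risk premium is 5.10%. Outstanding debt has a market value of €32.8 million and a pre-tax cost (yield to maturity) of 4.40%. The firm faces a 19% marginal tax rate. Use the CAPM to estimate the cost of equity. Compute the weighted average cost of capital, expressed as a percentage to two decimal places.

10.48%

Cost of equity via CAPM: Re = 1.54% + 1.97 × 5.1% = 11.5870%.
Total capital V = 205 + 32.8 = 237.8.
Equity: weight = 205/237.8 = 0.8621; cost = 11.587%.
Debt: weight = 32.8/237.8 = 0.1379; after-tax cost = 4.4% × (1 − 19%) = 3.5640%.
WACC = 0.8621 × 11.5870% + 0.1379 × 3.5640% = 10.4804%.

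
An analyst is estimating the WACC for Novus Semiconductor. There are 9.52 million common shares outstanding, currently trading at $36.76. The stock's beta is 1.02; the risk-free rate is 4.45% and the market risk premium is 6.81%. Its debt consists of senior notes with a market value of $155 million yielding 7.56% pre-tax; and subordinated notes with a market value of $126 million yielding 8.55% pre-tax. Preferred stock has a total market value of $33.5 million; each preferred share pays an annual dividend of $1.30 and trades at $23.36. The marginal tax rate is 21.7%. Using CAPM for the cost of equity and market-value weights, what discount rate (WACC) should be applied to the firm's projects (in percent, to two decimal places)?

8.93%

Cost of equity via CAPM: Re = 4.45% + 1.02 × 6.81% = 11.3962%.
Cost of preferred: Rp = 1.3 / 23.36 = 5.5651%.
Market value of equity E = 36.76 × 9.52m = 349.9552m.
Total capital V = 349.9552 + 33.5 + 155 + 126 = 664.4552.
Equity: weight = 349.9552/664.4552 = 0.5267; cost = 11.3962%.
Preferred: weight = 33.5/664.4552 = 0.0504; cost = 5.5651%.
Senior notes: weight = 155/664.4552 = 0.2333; after-tax cost = 7.56% × (1 − 21.7%) = 5.9195%.
Subordinated notes: weight = 126/664.4552 = 0.1896; after-tax cost = 8.55% × (1 − 21.7%) = 6.6947%.
WACC = 0.5267 × 11.3962% + 0.0504 × 5.5651% + 0.2333 × 5.9195% + 0.1896 × 6.6947% = 8.9331%.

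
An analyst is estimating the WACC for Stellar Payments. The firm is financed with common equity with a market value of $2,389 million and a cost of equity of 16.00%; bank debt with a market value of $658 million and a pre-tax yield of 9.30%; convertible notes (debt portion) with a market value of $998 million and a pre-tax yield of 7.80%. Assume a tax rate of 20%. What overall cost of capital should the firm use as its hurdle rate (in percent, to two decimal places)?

Total capital V = 2389 + 658 + 998 = 4045.
Equity: weight = 2389/4045 = 0.5906; cost = 16%.
Bank debt: weight = 658/4045 = 0.1627; after-tax cost = 9.3% × (1 − 20%) = 7.4400%.
Convertible notes (debt portion): weight = 998/4045 = 0.2467; after-tax cost = 7.8% × (1 − 20%) = 6.2400%.
WACC = 0.5906 × 16.0000% + 0.1627 × 7.4400% + 0.2467 × 6.2400% = 12.1995%.

12.20%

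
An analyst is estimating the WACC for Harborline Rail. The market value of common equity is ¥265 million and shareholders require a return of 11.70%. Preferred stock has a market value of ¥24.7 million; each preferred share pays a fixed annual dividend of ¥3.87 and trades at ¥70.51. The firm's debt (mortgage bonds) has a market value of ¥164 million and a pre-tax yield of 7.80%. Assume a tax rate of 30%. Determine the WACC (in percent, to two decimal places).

9.11%

Cost of preferred: Rp = 3.87 / 70.51 = 5.4886%.
Total capital V = 265 + 24.7 + 164 = 453.7.
Equity: weight = 265/453.7 = 0.5841; cost = 11.7%.
Preferred: weight = 24.7/453.7 = 0.0544; cost = 5.4886%.
Mortgage bonds: weight = 164/453.7 = 0.3615; after-tax cost = 7.8% × (1 − 30%) = 5.4600%.
WACC = 0.5841 × 11.7000% + 0.0544 × 5.4886% + 0.3615 × 5.4600% = 9.1063%.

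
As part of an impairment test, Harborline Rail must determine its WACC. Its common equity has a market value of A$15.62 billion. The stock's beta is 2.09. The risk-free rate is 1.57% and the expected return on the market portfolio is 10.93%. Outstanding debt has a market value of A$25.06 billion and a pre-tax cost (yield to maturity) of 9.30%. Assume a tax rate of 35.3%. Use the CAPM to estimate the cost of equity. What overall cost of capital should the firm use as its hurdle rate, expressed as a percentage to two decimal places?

11.82%

Market risk premium = 10.93% − 1.57% = 9.36%.
Cost of equity via CAPM: Re = 1.57% + 2.09 × 9.36% = 21.1324%.
Total capital V = 15.62 + 25.06 = 40.68.
Equity: weight = 15.62/40.68 = 0.3840; cost = 21.1324%.
Debt: weight = 25.06/40.68 = 0.6160; after-tax cost = 9.3% × (1 − 35.3%) = 6.0171%.
WACC = 0.3840 × 21.1324% + 0.6160 × 6.0171% = 11.8210%.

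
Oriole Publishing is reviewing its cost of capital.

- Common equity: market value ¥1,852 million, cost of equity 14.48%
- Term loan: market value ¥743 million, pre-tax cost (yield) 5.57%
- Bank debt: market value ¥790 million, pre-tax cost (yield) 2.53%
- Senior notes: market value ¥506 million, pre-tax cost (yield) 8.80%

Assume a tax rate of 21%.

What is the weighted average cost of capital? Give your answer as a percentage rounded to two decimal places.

9.04%

Total capital V = 1852 + 743 + 790 + 506 = 3891.
Equity: weight = 1852/3891 = 0.4760; cost = 14.48%.
Term loan: weight = 743/3891 = 0.1910; after-tax cost = 5.57% × (1 − 21%) = 4.4003%.
Bank debt: weight = 790/3891 = 0.2030; after-tax cost = 2.53% × (1 − 21%) = 1.9987%.
Senior notes: weight = 506/3891 = 0.1300; after-tax cost = 8.8% × (1 − 21%) = 6.9520%.
WACC = 0.4760 × 14.4800% + 0.1910 × 4.4003% + 0.2030 × 1.9987% + 0.1300 × 6.9520% = 9.0422%.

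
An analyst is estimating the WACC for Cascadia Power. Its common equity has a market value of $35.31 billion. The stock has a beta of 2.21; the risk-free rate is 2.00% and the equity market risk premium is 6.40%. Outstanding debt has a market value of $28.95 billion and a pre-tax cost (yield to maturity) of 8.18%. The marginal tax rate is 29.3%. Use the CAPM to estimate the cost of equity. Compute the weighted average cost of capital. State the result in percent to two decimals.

Cost of equity via CAPM: Re = 2.0% + 2.21 × 6.4% = 16.1440%.
Total capital V = 35.31 + 28.95 = 64.26.
Equity: weight = 35.31/64.26 = 0.5495; cost = 16.144%.
Debt: weight = 28.95/64.26 = 0.4505; after-tax cost = 8.18% × (1 − 29.3%) = 5.7833%.
WACC = 0.5495 × 16.1440% + 0.4505 × 5.7833% = 11.4763%.

11.48%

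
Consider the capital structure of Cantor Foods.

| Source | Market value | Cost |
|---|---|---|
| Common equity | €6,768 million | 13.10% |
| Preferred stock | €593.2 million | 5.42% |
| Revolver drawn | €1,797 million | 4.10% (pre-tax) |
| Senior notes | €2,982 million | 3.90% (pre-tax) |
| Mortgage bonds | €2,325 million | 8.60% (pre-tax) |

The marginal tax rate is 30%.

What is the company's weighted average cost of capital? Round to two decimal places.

8.24%

Total capital V = 6768 + 593.2 + 1797 + 2982 + 2325 = 14465.2.
Equity: weight = 6768/14465.2 = 0.4679; cost = 13.1%.
Preferred: weight = 593.2/14465.2 = 0.0410; cost = 5.42%.
Revolver drawn: weight = 1797/14465.2 = 0.1242; after-tax cost = 4.1% × (1 − 30%) = 2.8700%.
Senior notes: weight = 2982/14465.2 = 0.2061; after-tax cost = 3.9% × (1 − 30%) = 2.7300%.
Mortgage bonds: weight = 2325/14465.2 = 0.1607; after-tax cost = 8.6% × (1 − 30%) = 6.0200%.
WACC = 0.4679 × 13.1000% + 0.0410 × 5.4200% + 0.1242 × 2.8700% + 0.2061 × 2.7300% + 0.1607 × 6.0200% = 8.2384%.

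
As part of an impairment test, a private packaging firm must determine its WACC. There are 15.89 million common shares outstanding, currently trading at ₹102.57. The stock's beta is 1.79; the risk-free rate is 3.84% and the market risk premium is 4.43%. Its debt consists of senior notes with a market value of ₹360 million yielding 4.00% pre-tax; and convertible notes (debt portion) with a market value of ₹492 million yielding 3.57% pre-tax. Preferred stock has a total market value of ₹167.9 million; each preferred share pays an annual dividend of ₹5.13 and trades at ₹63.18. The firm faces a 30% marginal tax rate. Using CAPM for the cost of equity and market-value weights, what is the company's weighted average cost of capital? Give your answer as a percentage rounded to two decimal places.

Cost of equity via CAPM: Re = 3.84% + 1.79 × 4.43% = 11.7697%.
Cost of preferred: Rp = 5.13 / 63.18 = 8.1197%.
Market value of equity E = 102.57 × 15.89m = 1629.8373m.
Total capital V = 1629.8373 + 167.9 + 360 + 492 = 2649.7373.
Equity: weight = 1629.8373/2649.7373 = 0.6151; cost = 11.7697%.
Preferred: weight = 167.9/2649.7373 = 0.0634; cost = 8.1197%.
Senior notes: weight = 360/2649.7373 = 0.1359; after-tax cost = 4% × (1 − 30%) = 2.8000%.
Convertible notes (debt portion): weight = 492/2649.7373 = 0.1857; after-tax cost = 3.57% × (1 − 30%) = 2.4990%.
WACC = 0.6151 × 11.7697% + 0.0634 × 8.1197% + 0.1359 × 2.8000% + 0.1857 × 2.4990% = 8.5984%.

8.60%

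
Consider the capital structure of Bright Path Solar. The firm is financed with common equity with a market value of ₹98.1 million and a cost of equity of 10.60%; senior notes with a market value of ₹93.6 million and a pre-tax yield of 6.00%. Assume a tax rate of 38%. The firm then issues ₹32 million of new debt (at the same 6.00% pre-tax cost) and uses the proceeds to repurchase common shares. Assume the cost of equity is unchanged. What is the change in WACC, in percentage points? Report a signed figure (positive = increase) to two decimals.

-1.15 pp

Current WACC:
Total capital V = 98.1 + 93.6 = 191.7.
Equity: weight = 98.1/191.7 = 0.5117; cost = 10.6%.
Senior notes: weight = 93.6/191.7 = 0.4883; after-tax cost = 6% × (1 − 38%) = 3.7200%.
WACC = 0.5117 × 10.6000% + 0.4883 × 3.7200% = 7.2408%.
After the change:
Total capital V = 66.1 + 125.6 = 191.7.
Equity: weight = 66.1/191.7 = 0.3448; cost = 10.6%.
Senior notes: weight = 125.6/191.7 = 0.6552; after-tax cost = 6% × (1 − 38%) = 3.7200%.
WACC = 0.3448 × 10.6000% + 0.6552 × 3.7200% = 6.0923%.
Change in WACC = 6.0923% − 7.2408% = -1.1485 pp.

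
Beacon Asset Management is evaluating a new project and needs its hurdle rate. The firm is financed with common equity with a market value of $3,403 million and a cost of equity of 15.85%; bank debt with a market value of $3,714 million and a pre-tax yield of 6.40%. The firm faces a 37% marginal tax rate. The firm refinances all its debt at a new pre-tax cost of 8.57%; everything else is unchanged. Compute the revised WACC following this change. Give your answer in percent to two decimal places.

After the change:
Total capital V = 3403 + 3714 = 7117.
Equity: weight = 3403/7117 = 0.4782; cost = 15.85%.
Bank debt: weight = 3714/7117 = 0.5218; after-tax cost = 8.57% × (1 − 37%) = 5.3991%.
WACC = 0.4782 × 15.8500% + 0.5218 × 5.3991% = 10.3962%.

10.40%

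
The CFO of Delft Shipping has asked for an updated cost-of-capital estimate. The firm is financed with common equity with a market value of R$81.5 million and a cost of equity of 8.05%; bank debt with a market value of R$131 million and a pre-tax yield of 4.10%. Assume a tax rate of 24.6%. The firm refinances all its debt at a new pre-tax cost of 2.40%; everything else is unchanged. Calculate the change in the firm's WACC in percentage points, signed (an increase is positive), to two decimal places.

Current WACC:
Total capital V = 81.5 + 131 = 212.5.
Equity: weight = 81.5/212.5 = 0.3835; cost = 8.05%.
Bank debt: weight = 131/212.5 = 0.6165; after-tax cost = 4.1% × (1 − 24.6%) = 3.0914%.
WACC = 0.3835 × 8.0500% + 0.6165 × 3.0914% = 4.9932%.
After the change:
Total capital V = 81.5 + 131 = 212.5.
Equity: weight = 81.5/212.5 = 0.3835; cost = 8.05%.
Bank debt: weight = 131/212.5 = 0.6165; after-tax cost = 2.4% × (1 − 24.6%) = 1.8096%.
WACC = 0.3835 × 8.0500% + 0.6165 × 1.8096% = 4.2030%.
Change in WACC = 4.2030% − 4.9932% = -0.7902 pp.

-0.79 pp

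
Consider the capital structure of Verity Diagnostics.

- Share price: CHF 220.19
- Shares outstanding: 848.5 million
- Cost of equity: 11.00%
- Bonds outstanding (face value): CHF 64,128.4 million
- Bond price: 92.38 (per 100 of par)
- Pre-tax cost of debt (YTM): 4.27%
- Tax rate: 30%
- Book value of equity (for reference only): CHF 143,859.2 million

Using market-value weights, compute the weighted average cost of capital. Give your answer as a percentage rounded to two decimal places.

9.07%

Market value of equity E = 220.19 × 848.5m = 186831.215m. Market value of debt D = 64128.4m × 92.38/100 = 59241.81592m.
Total capital V = 186831.215 + 59241.81592 = 246073.03092.
Equity: weight = 186831.215/246073.03092 = 0.7593; cost = 11%.
Bonds outstanding: weight = 59241.81592/246073.03092 = 0.2407; after-tax cost = 4.27% × (1 − 30%) = 2.9890%.
WACC = 0.7593 × 11.0000% + 0.2407 × 2.9890% = 9.0714%.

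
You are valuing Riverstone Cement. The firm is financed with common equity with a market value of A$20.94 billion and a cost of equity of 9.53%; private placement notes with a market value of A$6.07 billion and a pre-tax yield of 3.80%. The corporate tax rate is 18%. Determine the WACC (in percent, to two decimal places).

Total capital V = 20.94 + 6.07 = 27.01.
Equity: weight = 20.94/27.01 = 0.7753; cost = 9.53%.
Private placement notes: weight = 6.07/27.01 = 0.2247; after-tax cost = 3.8% × (1 − 18%) = 3.1160%.
WACC = 0.7753 × 9.5300% + 0.2247 × 3.1160% = 8.0886%.

8.09%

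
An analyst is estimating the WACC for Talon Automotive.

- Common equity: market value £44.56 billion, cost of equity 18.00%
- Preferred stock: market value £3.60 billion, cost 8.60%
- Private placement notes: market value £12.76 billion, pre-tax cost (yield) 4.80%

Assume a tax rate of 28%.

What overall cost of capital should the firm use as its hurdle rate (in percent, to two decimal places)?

14.40%

Total capital V = 44.56 + 3.6 + 12.76 = 60.92.
Equity: weight = 44.56/60.92 = 0.7315; cost = 18%.
Preferred: weight = 3.6/60.92 = 0.0591; cost = 8.6%.
Private placement notes: weight = 12.76/60.92 = 0.2095; after-tax cost = 4.8% × (1 − 28%) = 3.4560%.
WACC = 0.7315 × 18.0000% + 0.0591 × 8.6000% + 0.2095 × 3.4560% = 14.3982%.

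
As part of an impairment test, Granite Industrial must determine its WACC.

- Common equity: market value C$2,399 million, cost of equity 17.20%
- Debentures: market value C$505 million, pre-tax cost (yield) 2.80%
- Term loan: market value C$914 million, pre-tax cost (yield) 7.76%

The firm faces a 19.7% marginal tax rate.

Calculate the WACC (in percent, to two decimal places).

12.60%

Total capital V = 2399 + 505 + 914 = 3818.
Equity: weight = 2399/3818 = 0.6283; cost = 17.2%.
Debentures: weight = 505/3818 = 0.1323; after-tax cost = 2.8% × (1 − 19.7%) = 2.2484%.
Term loan: weight = 914/3818 = 0.2394; after-tax cost = 7.76% × (1 − 19.7%) = 6.2313%.
WACC = 0.6283 × 17.2000% + 0.1323 × 2.2484% + 0.2394 × 6.2313% = 12.5966%.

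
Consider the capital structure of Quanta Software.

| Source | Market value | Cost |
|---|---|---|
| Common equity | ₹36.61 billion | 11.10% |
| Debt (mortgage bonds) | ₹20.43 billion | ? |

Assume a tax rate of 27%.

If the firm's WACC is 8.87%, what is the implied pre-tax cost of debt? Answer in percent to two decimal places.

6.68%

Total capital V = 36.61 + 20.43 = 57.04.
Equity weight = 36.61/57.04 = 0.6418.
Mortgage bonds weight = 20.43/57.04 = 0.3582.
Equity contribution = 0.6418 × 11.1% = 7.1243%.
Remaining for debt = 8.87% − 7.1243% = 1.7457%.
Rd × (1 − 27%) × 0.3582 = 1.7457%  ⇒  Rd = 6.6766%.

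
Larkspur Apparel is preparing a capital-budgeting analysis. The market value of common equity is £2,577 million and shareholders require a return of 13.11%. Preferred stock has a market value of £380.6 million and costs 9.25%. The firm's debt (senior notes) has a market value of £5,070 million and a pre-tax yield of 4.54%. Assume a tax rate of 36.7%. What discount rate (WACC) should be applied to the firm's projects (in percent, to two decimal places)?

Total capital V = 2577 + 380.6 + 5070 = 8027.6.
Equity: weight = 2577/8027.6 = 0.3210; cost = 13.11%.
Preferred: weight = 380.6/8027.6 = 0.0474; cost = 9.25%.
Senior notes: weight = 5070/8027.6 = 0.6316; after-tax cost = 4.54% × (1 − 36.7%) = 2.8738%.
WACC = 0.3210 × 13.1100% + 0.0474 × 9.2500% + 0.6316 × 2.8738% = 6.4621%.

6.46%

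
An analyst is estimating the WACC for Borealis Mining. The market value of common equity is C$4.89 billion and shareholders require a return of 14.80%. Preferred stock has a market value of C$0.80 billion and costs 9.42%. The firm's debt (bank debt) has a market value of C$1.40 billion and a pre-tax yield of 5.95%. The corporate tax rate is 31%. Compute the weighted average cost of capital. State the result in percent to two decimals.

12.08%

Total capital V = 4.89 + 0.8 + 1.4 = 7.09.
Equity: weight = 4.89/7.09 = 0.6897; cost = 14.8%.
Preferred: weight = 0.8/7.09 = 0.1128; cost = 9.42%.
Bank debt: weight = 1.4/7.09 = 0.1975; after-tax cost = 5.95% × (1 − 31%) = 4.1055%.
WACC = 0.6897 × 14.8000% + 0.1128 × 9.4200% + 0.1975 × 4.1055% = 12.0812%.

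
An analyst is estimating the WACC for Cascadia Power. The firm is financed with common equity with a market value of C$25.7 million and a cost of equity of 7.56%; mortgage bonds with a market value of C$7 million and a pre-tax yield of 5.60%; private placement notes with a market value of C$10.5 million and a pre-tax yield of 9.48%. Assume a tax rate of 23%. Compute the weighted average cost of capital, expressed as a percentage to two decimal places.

6.97%

Total capital V = 25.7 + 7 + 10.5 = 43.2.
Equity: weight = 25.7/43.2 = 0.5949; cost = 7.56%.
Mortgage bonds: weight = 7/43.2 = 0.1620; after-tax cost = 5.6% × (1 − 23%) = 4.3120%.
Private placement notes: weight = 10.5/43.2 = 0.2431; after-tax cost = 9.48% × (1 − 23%) = 7.2996%.
WACC = 0.5949 × 7.5600% + 0.1620 × 4.3120% + 0.2431 × 7.2996% = 6.9704%.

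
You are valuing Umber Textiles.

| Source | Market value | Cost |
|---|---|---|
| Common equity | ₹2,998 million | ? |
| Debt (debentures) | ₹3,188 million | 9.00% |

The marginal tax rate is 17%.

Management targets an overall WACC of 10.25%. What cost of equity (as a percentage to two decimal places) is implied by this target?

13.21%

Total capital V = 2998 + 3188 = 6186.
Equity weight = 2998/6186 = 0.4846.
Debentures weight = 3188/6186 = 0.5154.
Debt contribution = 0.5154 × 9% × (1 − 17%) = 3.8497%.
Required equity contribution = 10.25% − 3.8497% = 6.4003%.
Re = 6.4003% / 0.4846 = 13.2062%.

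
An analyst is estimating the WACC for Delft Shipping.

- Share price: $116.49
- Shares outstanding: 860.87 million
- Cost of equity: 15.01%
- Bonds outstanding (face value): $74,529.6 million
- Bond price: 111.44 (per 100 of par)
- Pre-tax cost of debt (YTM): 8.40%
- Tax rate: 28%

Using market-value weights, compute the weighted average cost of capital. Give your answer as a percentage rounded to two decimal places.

10.95%

Market value of equity E = 116.49 × 860.87m = 100282.7463m. Market value of debt D = 74529.6m × 111.44/100 = 83055.78624m.
Total capital V = 100282.7463 + 83055.78624 = 183338.53254.
Equity: weight = 100282.7463/183338.53254 = 0.5470; cost = 15.01%.
Bonds outstanding: weight = 83055.78624/183338.53254 = 0.4530; after-tax cost = 8.4% × (1 − 28%) = 6.0480%.
WACC = 0.5470 × 15.0100% + 0.4530 × 6.0480% = 10.9500%.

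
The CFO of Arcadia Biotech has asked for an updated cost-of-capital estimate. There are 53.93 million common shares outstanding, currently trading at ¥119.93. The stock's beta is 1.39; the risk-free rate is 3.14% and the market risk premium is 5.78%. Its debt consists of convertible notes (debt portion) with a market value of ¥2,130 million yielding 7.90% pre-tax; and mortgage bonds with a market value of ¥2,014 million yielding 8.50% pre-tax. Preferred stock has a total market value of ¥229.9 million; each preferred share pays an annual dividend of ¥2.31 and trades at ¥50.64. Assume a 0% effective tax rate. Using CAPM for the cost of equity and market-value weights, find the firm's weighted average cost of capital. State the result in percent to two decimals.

9.89%

Cost of equity via CAPM: Re = 3.14% + 1.39 × 5.78% = 11.1742%.
Cost of preferred: Rp = 2.31 / 50.64 = 4.5616%.
Market value of equity E = 119.93 × 53.93m = 6467.8249m.
Total capital V = 6467.8249 + 229.9 + 2130 + 2014 = 10841.7249.
Equity: weight = 6467.8249/10841.7249 = 0.5966; cost = 11.1742%.
Preferred: weight = 229.9/10841.7249 = 0.0212; cost = 4.5616%.
Convertible notes (debt portion): weight = 2130/10841.7249 = 0.1965; after-tax cost = 7.9% × (1 − 0%) = 7.9000%.
Mortgage bonds: weight = 2014/10841.7249 = 0.1858; after-tax cost = 8.5% × (1 − 0%) = 8.5000%.
WACC = 0.5966 × 11.1742% + 0.0212 × 4.5616% + 0.1965 × 7.9000% + 0.1858 × 8.5000% = 9.8939%.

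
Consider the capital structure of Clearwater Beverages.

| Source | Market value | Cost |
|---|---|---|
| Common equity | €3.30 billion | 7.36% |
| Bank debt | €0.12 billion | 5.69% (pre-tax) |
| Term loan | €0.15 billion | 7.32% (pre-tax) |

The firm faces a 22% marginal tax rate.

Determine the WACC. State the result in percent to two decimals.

Total capital V = 3.3 + 0.12 + 0.15 = 3.57.
Equity: weight = 3.3/3.57 = 0.9244; cost = 7.36%.
Bank debt: weight = 0.12/3.57 = 0.0336; after-tax cost = 5.69% × (1 − 22%) = 4.4382%.
Term loan: weight = 0.15/3.57 = 0.0420; after-tax cost = 7.32% × (1 − 22%) = 5.7096%.
WACC = 0.9244 × 7.3600% + 0.0336 × 4.4382% + 0.0420 × 5.7096% = 7.1924%.

7.19%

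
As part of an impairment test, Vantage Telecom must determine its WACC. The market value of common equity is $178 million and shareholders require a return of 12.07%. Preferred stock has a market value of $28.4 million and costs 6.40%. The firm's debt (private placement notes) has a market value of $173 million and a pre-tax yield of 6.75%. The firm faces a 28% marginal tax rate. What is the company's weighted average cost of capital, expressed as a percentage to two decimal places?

8.36%

Total capital V = 178 + 28.4 + 173 = 379.4.
Equity: weight = 178/379.4 = 0.4692; cost = 12.07%.
Preferred: weight = 28.4/379.4 = 0.0749; cost = 6.4%.
Private placement notes: weight = 173/379.4 = 0.4560; after-tax cost = 6.75% × (1 − 28%) = 4.8600%.
WACC = 0.4692 × 12.0700% + 0.0749 × 6.4000% + 0.4560 × 4.8600% = 8.3579%.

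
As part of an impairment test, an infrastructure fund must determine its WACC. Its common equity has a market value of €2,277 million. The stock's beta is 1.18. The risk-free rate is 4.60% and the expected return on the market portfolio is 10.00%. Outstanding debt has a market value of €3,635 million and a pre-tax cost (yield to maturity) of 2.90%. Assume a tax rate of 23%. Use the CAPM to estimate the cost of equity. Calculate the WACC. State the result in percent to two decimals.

5.60%

Market risk premium = 10.0% − 4.6% = 5.4%.
Cost of equity via CAPM: Re = 4.6% + 1.18 × 5.4% = 10.9720%.
Total capital V = 2277 + 3635 = 5912.
Equity: weight = 2277/5912 = 0.3851; cost = 10.972%.
Debt: weight = 3635/5912 = 0.6149; after-tax cost = 2.9% × (1 − 23%) = 2.2330%.
WACC = 0.3851 × 10.9720% + 0.6149 × 2.2330% = 5.5988%.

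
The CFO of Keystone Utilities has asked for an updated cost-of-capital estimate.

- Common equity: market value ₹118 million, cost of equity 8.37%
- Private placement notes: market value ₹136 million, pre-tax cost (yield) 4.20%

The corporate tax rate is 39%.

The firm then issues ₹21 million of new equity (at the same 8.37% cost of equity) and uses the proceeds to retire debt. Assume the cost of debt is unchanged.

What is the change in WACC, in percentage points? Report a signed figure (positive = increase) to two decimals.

+0.48 pp

Current WACC:
Total capital V = 118 + 136 = 254.
Equity: weight = 118/254 = 0.4646; cost = 8.37%.
Private placement notes: weight = 136/254 = 0.5354; after-tax cost = 4.2% × (1 − 39%) = 2.5620%.
WACC = 0.4646 × 8.3700% + 0.5354 × 2.5620% = 5.2602%.
After the change:
Total capital V = 139 + 115 = 254.
Equity: weight = 139/254 = 0.5472; cost = 8.37%.
Private placement notes: weight = 115/254 = 0.4528; after-tax cost = 4.2% × (1 − 39%) = 2.5620%.
WACC = 0.5472 × 8.3700% + 0.4528 × 2.5620% = 5.7404%.
Change in WACC = 5.7404% − 5.2602% = 0.4802 pp.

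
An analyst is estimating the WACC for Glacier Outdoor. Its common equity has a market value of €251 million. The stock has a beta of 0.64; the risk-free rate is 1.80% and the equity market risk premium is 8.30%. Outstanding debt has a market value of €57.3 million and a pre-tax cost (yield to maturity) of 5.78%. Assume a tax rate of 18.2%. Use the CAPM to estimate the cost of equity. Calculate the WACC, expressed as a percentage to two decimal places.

Cost of equity via CAPM: Re = 1.8% + 0.64 × 8.3% = 7.1120%.
Total capital V = 251 + 57.3 = 308.3.
Equity: weight = 251/308.3 = 0.8141; cost = 7.112%.
Debt: weight = 57.3/308.3 = 0.1859; after-tax cost = 5.78% × (1 − 18.2%) = 4.7280%.
WACC = 0.8141 × 7.1120% + 0.1859 × 4.7280% = 6.6689%.

6.67%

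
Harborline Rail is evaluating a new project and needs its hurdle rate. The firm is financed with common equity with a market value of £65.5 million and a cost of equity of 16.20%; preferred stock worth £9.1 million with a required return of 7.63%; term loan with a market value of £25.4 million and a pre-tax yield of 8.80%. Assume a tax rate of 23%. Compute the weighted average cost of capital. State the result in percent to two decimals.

13.03%

Total capital V = 65.5 + 9.1 + 25.4 = 100.
Equity: weight = 65.5/100 = 0.6550; cost = 16.2%.
Preferred: weight = 9.1/100 = 0.0910; cost = 7.63%.
Term loan: weight = 25.4/100 = 0.2540; after-tax cost = 8.8% × (1 − 23%) = 6.7760%.
WACC = 0.6550 × 16.2000% + 0.0910 × 7.6300% + 0.2540 × 6.7760% = 13.0264%.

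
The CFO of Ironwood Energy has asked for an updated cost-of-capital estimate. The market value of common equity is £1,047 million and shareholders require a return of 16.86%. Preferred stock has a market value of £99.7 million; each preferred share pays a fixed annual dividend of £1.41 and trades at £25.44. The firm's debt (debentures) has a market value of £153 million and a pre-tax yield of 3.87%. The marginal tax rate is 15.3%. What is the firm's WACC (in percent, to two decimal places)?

14.39%

Cost of preferred: Rp = 1.41 / 25.44 = 5.5425%.
Total capital V = 1047 + 99.7 + 153 = 1299.7.
Equity: weight = 1047/1299.7 = 0.8056; cost = 16.86%.
Preferred: weight = 99.7/1299.7 = 0.0767; cost = 5.5425%.
Debentures: weight = 153/1299.7 = 0.1177; after-tax cost = 3.87% × (1 − 15.3%) = 3.2779%.
WACC = 0.8056 × 16.8600% + 0.0767 × 5.5425% + 0.1177 × 3.2779% = 14.3930%.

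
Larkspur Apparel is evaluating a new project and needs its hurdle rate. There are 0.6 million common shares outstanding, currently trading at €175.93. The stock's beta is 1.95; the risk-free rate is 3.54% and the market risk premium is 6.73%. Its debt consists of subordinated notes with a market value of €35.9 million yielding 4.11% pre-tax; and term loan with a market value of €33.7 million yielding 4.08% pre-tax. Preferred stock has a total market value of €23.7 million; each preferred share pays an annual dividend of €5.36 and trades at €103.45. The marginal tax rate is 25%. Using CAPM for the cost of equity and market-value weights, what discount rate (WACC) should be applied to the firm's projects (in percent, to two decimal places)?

Cost of equity via CAPM: Re = 3.54% + 1.95 × 6.73% = 16.6635%.
Cost of preferred: Rp = 5.36 / 103.45 = 5.1812%.
Market value of equity E = 175.93 × 0.6m = 105.558m.
Total capital V = 105.558 + 23.7 + 35.9 + 33.7 = 198.858.
Equity: weight = 105.558/198.858 = 0.5308; cost = 16.6635%.
Preferred: weight = 23.7/198.858 = 0.1192; cost = 5.1812%.
Subordinated notes: weight = 35.9/198.858 = 0.1805; after-tax cost = 4.11% × (1 − 25%) = 3.0825%.
Term loan: weight = 33.7/198.858 = 0.1695; after-tax cost = 4.08% × (1 − 25%) = 3.0600%.
WACC = 0.5308 × 16.6635% + 0.1192 × 5.1812% + 0.1805 × 3.0825% + 0.1695 × 3.0600% = 10.5379%.

10.54%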